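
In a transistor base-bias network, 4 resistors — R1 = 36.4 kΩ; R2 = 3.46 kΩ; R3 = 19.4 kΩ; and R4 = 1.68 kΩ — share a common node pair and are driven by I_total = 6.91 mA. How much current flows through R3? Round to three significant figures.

I ≈ 0.370 mA

Total conductance ΣG = 1/36.4 + 1/3.46 + 1/19.4 + 1/1.68 = 0.9633 (units of 1/kΩ).
Current divider: I(R3) = I_total · G_k/ΣG = 6.91 × (0.05155/0.9633) = 6.91 × 0.05351 = 0.3698 mA.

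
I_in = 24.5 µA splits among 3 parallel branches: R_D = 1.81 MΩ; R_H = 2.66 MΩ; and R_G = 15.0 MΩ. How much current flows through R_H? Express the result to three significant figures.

Total conductance ΣG = 1/1.81 + 1/2.66 + 1/15.0 = 0.9951 (units of 1/MΩ).
Current divider: I(R_H) = I_in · G_k/ΣG = 24.5 × (0.3759/0.9951) = 24.5 × 0.3778 = 9.256 µA.

I ≈ 9.26 µA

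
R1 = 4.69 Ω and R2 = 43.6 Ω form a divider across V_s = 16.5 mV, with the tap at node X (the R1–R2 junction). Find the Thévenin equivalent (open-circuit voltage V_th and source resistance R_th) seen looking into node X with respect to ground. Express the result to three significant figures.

V_th ≈ 14.9 mV, R_th ≈ 4.23 Ω

With X open, the divider is unloaded: V_th = 16.5 × 43.6/48.29 = 14.90 mV.
With V_s suppressed (replaced by a short), R_th = R1 ‖ R2 = (4.690 × 43.6)/(4.690 + 43.6) = 4.234 Ω.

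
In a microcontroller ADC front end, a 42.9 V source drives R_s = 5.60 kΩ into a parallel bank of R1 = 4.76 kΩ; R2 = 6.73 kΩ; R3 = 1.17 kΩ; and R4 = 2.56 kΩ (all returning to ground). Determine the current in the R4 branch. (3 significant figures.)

I ≈ 1.68 mA

Parallel bank: R_p = 1/(1/4.76 + 1/6.73 + 1/1.17 + 1/2.56) = 0.6234 kΩ.
V_A by voltage divider: V_A = 42.9 × 0.6234/(5.60 + 0.6234) = 4.298 V.
Branch current I = V_A/R4 = 4.298/2.56 = 1.679 mA.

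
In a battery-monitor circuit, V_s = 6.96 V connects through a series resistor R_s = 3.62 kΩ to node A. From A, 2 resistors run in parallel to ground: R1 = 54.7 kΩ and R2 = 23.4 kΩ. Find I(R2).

I ≈ 0.244 mA

Equivalent of the parallel group: R_p = 16.39 kΩ.
Node voltage V_A = V_s · R_p/(R_s + R_p) = 6.96 × 0.8191 = 5.701 V.
I(R2) = V_A / R2 = 5.701/23.4 = 0.2436 mA.
(Check via current divider: I_total = 0.3478 mA; share G_k/ΣG = 0.7004 → same result.)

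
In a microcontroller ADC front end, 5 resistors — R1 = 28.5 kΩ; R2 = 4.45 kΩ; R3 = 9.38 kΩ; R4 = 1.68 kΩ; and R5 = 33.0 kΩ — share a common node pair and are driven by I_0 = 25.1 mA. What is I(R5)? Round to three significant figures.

Total conductance ΣG = 1/28.5 + 1/4.45 + 1/9.38 + 1/1.68 + 1/33.0 = 0.9920 (units of 1/kΩ).
By the current-divider rule, I = I_0 · G_k/ΣG = 25.1 × 0.03055 = 0.7668 mA.

I ≈ 0.767 mA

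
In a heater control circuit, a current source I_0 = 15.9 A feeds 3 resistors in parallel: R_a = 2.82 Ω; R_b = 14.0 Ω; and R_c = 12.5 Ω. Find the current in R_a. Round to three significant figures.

I ≈ 11.1 A

Total conductance ΣG = 1/2.82 + 1/14.0 + 1/12.5 = 0.5060 (units of 1/Ω).
Current divider: I(R_a) = I_0 · G_k/ΣG = 15.9 × (0.3546/0.5060) = 15.9 × 0.7008 = 11.14 A.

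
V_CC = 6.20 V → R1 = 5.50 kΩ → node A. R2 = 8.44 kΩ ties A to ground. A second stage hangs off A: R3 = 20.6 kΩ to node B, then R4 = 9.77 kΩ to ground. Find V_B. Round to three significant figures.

V_B ≈ 1.09 V

The second stage (R3 + R4 = 30.37 kΩ) loads node A in parallel with R2.
R2 ‖ (R3+R4) = 6.605 kΩ.
First divider: V_A = V_CC · 6.605/(5.50 + 6.605) = 3.383 V.
Stage 2 is unloaded, so V_B = V_A · R4/(R3+R4) = 3.383 × 9.77/30.37 = 1.088 V.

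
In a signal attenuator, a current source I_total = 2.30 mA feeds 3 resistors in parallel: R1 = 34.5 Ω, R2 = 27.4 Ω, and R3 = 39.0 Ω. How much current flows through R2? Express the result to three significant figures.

ΣG = 1/34.5 + 1/27.4 + 1/39.0 = 0.09112.
By the current-divider rule, I = I_total · G_k/ΣG = 2.30 × 0.4005 = 0.9212 mA.

I ≈ 0.921 mA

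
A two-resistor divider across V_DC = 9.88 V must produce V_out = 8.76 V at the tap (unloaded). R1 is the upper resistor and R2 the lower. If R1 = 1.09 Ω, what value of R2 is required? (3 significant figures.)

R2 ≈ 8.53 Ω

Required fraction k = V_out/V_DC = 0.8866.
R2 = R1 · 0.8866/(1 − 0.8866) = 8.525 Ω.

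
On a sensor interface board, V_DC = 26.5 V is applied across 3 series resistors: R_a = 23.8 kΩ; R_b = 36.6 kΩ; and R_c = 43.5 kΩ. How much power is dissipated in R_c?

P ≈ 2.83 mW

ΣR = 103.9 kΩ → I = 26.5/103.9 = 0.2551 mA.
V(R_c) = I·R = 11.09 V; P = V·I = 11.09 × 0.2551 = 2.830 mW.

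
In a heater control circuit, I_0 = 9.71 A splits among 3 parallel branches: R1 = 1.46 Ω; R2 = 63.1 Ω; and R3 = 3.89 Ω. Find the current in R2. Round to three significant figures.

Total conductance ΣG = 1/1.46 + 1/63.1 + 1/3.89 = 0.9578 (units of 1/Ω).
By the current-divider rule, I = I_0 · G_k/ΣG = 9.71 × 0.01655 = 0.1607 A.

I ≈ 0.161 A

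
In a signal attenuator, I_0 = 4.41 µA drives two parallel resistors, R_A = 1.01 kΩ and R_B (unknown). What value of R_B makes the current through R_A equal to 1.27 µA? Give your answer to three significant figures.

R_B ≈ 0.409 kΩ

Two-branch current divider: I_A = I_0 · R_B/(R_A + R_B).
With f = 0.2880, R_B = R_A · f/(1−f) = 1.01 × 0.4045 = 0.4085 kΩ.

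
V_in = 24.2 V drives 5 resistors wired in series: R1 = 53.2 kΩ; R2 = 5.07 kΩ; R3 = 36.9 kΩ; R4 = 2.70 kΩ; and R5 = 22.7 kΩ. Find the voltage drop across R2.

V ≈ 1.02 V

ΣR = 53.2 + 5.07 + 36.9 + 2.70 + 22.7 = 120.6 kΩ.
Voltage divider: V = V_in · (5.070 / 120.6) = 24.2 × 0.04205 = 1.018 V.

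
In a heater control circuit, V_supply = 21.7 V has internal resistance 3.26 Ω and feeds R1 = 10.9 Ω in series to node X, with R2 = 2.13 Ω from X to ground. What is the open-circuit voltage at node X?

R1' = 3.26 + 10.9 = 14.16 Ω (source resistance + R1).
With X open, the divider is unloaded: V_th = 21.7 × 2.13/16.29 = 2.837 V.

V_th ≈ 2.84 V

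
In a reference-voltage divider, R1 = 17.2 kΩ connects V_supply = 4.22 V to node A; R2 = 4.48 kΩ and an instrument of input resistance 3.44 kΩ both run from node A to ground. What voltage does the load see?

V_out ≈ 0.429 V

R2 ‖ R_L = (4.48 × 3.44)/(4.48 + 3.44) = 1.946 kΩ.
Voltage divider with the loaded lower leg: V_out = 4.22 × 1.946/(17.2 + 1.946) = 4.22 × 0.1016 = 0.4289 V.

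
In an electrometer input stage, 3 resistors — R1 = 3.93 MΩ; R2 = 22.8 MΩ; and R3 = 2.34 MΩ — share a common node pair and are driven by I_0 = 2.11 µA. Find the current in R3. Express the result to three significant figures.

I ≈ 1.24 µA

Conductances: ΣG = 1/3.93 + 1/22.8 + 1/2.34 = 0.7257 (1/MΩ).
By the current-divider rule, I = I_0 · G_k/ΣG = 2.11 × 0.5889 = 1.243 µA.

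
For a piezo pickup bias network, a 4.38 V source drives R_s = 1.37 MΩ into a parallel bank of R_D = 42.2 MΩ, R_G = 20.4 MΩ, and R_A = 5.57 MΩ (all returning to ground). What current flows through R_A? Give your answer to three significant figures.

I ≈ 0.584 µA

Parallel bank: R_p = 1/(1/42.2 + 1/20.4 + 1/5.57) = 3.964 MΩ.
Node voltage V_A = V_supply · R_p/(R_s + R_p) = 4.38 × 0.7432 = 3.255 V.
Branch current I = V_A/R_A = 3.255/5.57 = 0.5844 µA.
(Equivalently: I_total = 0.8211 µA, then current-divider fraction G_k/ΣG = 0.7117.)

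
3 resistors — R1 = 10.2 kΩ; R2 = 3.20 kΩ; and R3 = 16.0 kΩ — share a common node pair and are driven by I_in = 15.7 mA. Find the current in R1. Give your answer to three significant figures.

I ≈ 3.25 mA

ΣG = 1/10.2 + 1/3.20 + 1/16.0 = 0.4730.
By the current-divider rule, I = I_in · G_k/ΣG = 15.7 × 0.2073 = 3.254 mA.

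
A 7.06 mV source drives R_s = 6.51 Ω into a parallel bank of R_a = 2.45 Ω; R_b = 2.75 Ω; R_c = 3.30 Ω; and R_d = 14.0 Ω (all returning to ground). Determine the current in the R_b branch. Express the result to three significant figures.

Equivalent of the parallel group: R_p = 0.8724 Ω.
Node voltage V_A = V_supply · R_p/(R_s + R_p) = 7.06 × 0.1182 = 0.8343 mV.
Branch current I = V_A/R_b = 0.8343/2.75 = 0.3034 mA.

I ≈ 0.303 mA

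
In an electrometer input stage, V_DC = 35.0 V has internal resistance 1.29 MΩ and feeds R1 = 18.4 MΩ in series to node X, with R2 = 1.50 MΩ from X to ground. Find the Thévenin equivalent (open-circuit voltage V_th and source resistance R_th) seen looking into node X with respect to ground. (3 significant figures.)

V_th ≈ 2.48 V, R_th ≈ 1.39 MΩ

R1' = 1.29 + 18.4 = 19.69 MΩ (source resistance + R1).
V_th is the unloaded tap voltage: V_DC · R2/(R1'+R2) = 35.0 × 0.07079 = 2.478 V.
With V_DC suppressed (replaced by a short), R_th = R1' ‖ R2 = (19.69 × 1.50)/(19.69 + 1.50) = 1.394 MΩ.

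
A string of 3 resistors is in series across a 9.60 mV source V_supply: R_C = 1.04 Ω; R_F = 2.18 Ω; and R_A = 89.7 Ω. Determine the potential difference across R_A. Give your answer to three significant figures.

V ≈ 9.27 mV

Series total: ΣR = 1.04 + 2.18 + 89.7 = 92.92 Ω.
Voltage divider: V = V_supply · (89.70 / 92.92) = 9.60 × 0.9653 = 9.267 mV.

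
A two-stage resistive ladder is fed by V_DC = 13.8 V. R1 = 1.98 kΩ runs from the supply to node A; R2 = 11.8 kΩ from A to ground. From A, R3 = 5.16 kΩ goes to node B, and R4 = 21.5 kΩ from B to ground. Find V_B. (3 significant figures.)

V_B ≈ 8.96 V

Looking into the second stage from A: R3 + R4 = 26.66 kΩ appears in parallel with R2.
R2 ‖ (R3+R4) = 8.180 kΩ.
V_A = 13.8 × 8.180/(1.98 + 8.180) = 11.11 V.
Stage 2 is unloaded, so V_B = V_A · R4/(R3+R4) = 11.11 × 21.5/26.66 = 8.960 V.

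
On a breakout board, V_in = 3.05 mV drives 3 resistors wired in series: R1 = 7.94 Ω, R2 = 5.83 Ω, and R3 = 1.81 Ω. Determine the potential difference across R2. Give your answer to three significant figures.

ΣR = 7.94 + 5.83 + 1.81 = 15.58 Ω.
Voltage divider: V = V_in · (5.830 / 15.58) = 3.05 × 0.3742 = 1.141 mV.

V ≈ 1.14 mV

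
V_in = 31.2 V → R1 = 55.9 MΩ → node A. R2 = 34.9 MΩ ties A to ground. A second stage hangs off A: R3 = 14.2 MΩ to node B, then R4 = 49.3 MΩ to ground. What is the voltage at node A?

V_A ≈ 8.96 V

Node A sees R2 in parallel with the series input of stage 2, R3 + R4 = 63.50 MΩ.
R2 ‖ (R3+R4) = 22.52 MΩ.
So V_A = 31.2 × 0.2872 = 8.960 V.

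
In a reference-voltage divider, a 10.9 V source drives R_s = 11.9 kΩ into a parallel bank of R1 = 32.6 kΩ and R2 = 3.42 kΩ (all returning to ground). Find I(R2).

I ≈ 0.658 mA

Equivalent of the parallel group: R_p = 3.095 kΩ.
V_A by voltage divider: V_A = 10.9 × 3.095/(11.9 + 3.095) = 2.250 V.
Branch current I = V_A/R2 = 2.250/3.42 = 0.6579 mA.
(Equivalently: I_total = 0.7269 mA, then current-divider fraction G_k/ΣG = 0.9051.)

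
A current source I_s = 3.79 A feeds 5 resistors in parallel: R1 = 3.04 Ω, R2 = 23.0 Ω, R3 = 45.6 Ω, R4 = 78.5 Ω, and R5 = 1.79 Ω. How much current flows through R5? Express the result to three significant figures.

Total conductance ΣG = 1/3.04 + 1/23.0 + 1/45.6 + 1/78.5 + 1/1.79 = 0.9658 (units of 1/Ω).
Current divider: I(R5) = I_s · G_k/ΣG = 3.79 × (0.5587/0.9658) = 3.79 × 0.5785 = 2.192 A.

I ≈ 2.19 A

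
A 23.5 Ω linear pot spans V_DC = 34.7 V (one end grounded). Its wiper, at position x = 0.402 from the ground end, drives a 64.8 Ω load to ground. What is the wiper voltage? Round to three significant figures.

V_out ≈ 12.8 V

The pot divides into 14.05 Ω above the wiper and 9.447 Ω below.
Lower segment in parallel with the load: 9.447 ‖ 64.8 = 8.245 Ω.
V_out = 34.7 × 8.245/(14.05 + 8.245) = 12.83 V.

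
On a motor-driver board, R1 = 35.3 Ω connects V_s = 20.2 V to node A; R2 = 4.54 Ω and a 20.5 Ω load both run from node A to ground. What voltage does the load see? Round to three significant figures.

First combine the lower leg with the load: R2 ‖ R_L = 3.717 Ω.
Then V_out = V_s · R2'/(R1 + R2') = 20.2 × 3.717/39.02 = 1.924 V.

V_out ≈ 1.92 V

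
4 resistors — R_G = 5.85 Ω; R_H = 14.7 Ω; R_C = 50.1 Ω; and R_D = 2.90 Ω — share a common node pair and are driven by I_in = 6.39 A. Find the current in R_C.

I ≈ 0.211 A

Conductances: ΣG = 1/5.85 + 1/14.7 + 1/50.1 + 1/2.90 = 0.6038 (1/Ω).
R_C takes the fraction G_k/ΣG = 0.01996/0.6038 = 0.03306, so I = 6.39 × 0.03306 = 0.2113 A.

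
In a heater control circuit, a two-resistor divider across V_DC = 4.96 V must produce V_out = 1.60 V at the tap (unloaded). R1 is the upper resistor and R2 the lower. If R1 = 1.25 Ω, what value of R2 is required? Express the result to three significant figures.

V_out/V_DC = R2/(R1+R2) = 0.3226.
So R2 = R1 · V_out/(V_DC − V_out) = 1.25 × 1.60/(4.96 − 1.60) = 1.25 × 0.4762 = 0.5952 Ω.

R2 ≈ 0.595 Ω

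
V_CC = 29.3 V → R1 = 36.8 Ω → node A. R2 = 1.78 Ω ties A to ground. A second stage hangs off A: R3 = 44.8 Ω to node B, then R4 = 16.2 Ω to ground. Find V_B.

The second stage (R3 + R4 = 61.00 Ω) loads node A in parallel with R2.
R2 ‖ (R3+R4) = 1.730 Ω.
First divider: V_A = V_CC · 1.730/(36.8 + 1.730) = 1.315 V.
Then the unloaded second divider: V_B = V_A × R4/(R3+R4) = 1.315 × 0.2656 = 0.3493 V.

V_B ≈ 0.349 V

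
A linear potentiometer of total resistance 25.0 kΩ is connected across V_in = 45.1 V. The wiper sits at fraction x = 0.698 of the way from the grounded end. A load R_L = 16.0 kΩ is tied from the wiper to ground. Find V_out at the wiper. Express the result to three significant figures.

The pot divides into 7.550 kΩ above the wiper and 17.45 kΩ below.
R_L loads the lower segment: effective lower R = 8.347 kΩ.
Then V_out = V_in · 8.347/(7.550 + 8.347) = 23.68 V.
(Unloaded: V_out = x·V_in = 31.5 V.)

V_out ≈ 23.7 V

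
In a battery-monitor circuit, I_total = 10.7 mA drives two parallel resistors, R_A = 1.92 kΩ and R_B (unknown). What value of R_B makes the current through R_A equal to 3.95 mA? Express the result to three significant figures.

R_B ≈ 1.12 kΩ

In a two-way split, I_A/I_total = R_B/(R_A + R_B).
With f = 0.3692, R_B = R_A · f/(1−f) = 1.92 × 0.5852 = 1.124 kΩ.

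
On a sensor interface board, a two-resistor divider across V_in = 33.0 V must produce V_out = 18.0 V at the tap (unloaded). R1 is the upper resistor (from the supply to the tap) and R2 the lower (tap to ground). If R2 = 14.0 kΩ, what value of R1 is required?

The divider ratio is R2/(R1+R2) = 18.0/33.0 = 0.5455.
R1 = R2·(1/k − 1) = 14.0 × 0.8333 = 11.67 kΩ.

R1 ≈ 11.7 kΩ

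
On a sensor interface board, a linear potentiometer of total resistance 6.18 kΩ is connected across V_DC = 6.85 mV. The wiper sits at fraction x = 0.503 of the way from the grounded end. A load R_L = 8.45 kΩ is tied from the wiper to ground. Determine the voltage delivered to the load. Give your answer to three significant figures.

Lower segment x·R_p = 3.109 kΩ; upper segment (1−x)·R_p = 3.071 kΩ.
R_L loads the lower segment: effective lower R = 2.273 kΩ.
V_out = 6.85 × 2.273/(3.071 + 2.273) = 2.913 mV.
(Unloaded: V_out = x·V_DC = 3.45 mV.)

V_out ≈ 2.91 mV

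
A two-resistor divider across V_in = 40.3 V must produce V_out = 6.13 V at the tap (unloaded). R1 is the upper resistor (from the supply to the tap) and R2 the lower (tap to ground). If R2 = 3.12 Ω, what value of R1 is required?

R1 ≈ 17.4 Ω

Required fraction k = V_out/V_in = 0.1521.
Rearranging, R1 = R2·(1−k)/k = 3.12 × 5.574 = 17.39 Ω.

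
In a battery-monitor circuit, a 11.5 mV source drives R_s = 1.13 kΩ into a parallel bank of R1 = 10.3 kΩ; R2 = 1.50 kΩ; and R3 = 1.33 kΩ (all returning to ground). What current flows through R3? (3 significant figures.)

I ≈ 3.19 µA

Equivalent of the parallel group: R_p = 0.6598 kΩ.
V_A by voltage divider: V_A = 11.5 × 0.6598/(1.13 + 0.6598) = 4.239 mV.
Branch current I = V_A/R3 = 4.239/1.33 = 3.187 µA.
(Check via current divider: I_total = 6.425 µA; share G_k/ΣG = 0.4961 → same result.)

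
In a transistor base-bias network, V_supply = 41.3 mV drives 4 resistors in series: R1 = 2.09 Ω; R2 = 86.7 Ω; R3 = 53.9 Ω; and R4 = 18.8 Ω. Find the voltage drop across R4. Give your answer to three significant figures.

Series total: ΣR = 2.09 + 86.7 + 53.9 + 18.8 = 161.5 Ω.
V = V_supply · R/ΣR = 41.3 × 0.1164 = 4.808 mV.

V ≈ 4.81 mV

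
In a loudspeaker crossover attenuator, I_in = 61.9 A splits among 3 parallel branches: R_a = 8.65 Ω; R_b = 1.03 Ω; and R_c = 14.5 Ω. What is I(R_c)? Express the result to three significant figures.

I ≈ 3.69 A

Total conductance ΣG = 1/8.65 + 1/1.03 + 1/14.5 = 1.155 (units of 1/Ω).
Current divider: I(R_c) = I_in · G_k/ΣG = 61.9 × (0.06897/1.155) = 61.9 × 0.05969 = 3.695 A.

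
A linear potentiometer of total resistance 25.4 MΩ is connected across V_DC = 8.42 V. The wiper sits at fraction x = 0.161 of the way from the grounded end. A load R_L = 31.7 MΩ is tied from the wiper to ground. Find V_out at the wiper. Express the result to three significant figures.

The pot divides into 21.31 MΩ above the wiper and 4.089 MΩ below.
R_L loads the lower segment: effective lower R = 3.622 MΩ.
V_out = 8.42 × 3.622/(21.31 + 3.622) = 1.223 V.

V_out ≈ 1.22 V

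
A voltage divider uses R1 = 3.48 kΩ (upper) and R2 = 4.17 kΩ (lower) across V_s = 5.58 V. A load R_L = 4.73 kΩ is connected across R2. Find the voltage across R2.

R2 ‖ R_L = (4.17 × 4.73)/(4.17 + 4.73) = 2.216 kΩ.
Now apply the divider: V_out = 5.58 × 0.3891 = 2.171 V.
(Unloaded it would be 3.04 V; the load pulls it down.)

V_out ≈ 2.17 V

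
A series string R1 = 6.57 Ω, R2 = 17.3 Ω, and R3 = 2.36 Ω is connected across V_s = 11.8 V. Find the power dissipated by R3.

P ≈ 0.478 W

The common current is I = 11.8/26.23 = 0.4499 A.
V(R3) = I·R = 1.062 V; P = V·I = 1.062 × 0.4499 = 0.4776 W.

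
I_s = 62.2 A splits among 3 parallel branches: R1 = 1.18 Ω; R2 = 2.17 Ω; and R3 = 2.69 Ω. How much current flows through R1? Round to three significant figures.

I ≈ 31.4 A

Total conductance ΣG = 1/1.18 + 1/2.17 + 1/2.69 = 1.680 (units of 1/Ω).
R1 takes the fraction G_k/ΣG = 0.8475/1.680 = 0.5044, so I = 62.2 × 0.5044 = 31.38 A.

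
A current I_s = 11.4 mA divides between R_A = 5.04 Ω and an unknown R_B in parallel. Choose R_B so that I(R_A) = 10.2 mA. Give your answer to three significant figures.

R_B ≈ 42.8 Ω

Two-branch current divider: I_A = I_s · R_B/(R_A + R_B).
With f = 0.8947, R_B = R_A · f/(1−f) = 5.04 × 8.500 = 42.84 Ω.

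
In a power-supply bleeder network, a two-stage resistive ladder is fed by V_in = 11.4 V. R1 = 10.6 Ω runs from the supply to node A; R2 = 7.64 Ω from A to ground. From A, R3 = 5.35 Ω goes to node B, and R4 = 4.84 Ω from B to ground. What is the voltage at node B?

The second stage (R3 + R4 = 10.19 Ω) loads node A in parallel with R2.
R2 ‖ (R3+R4) = 4.366 Ω.
So V_A = 11.4 × 0.2917 = 3.326 V.
Then the unloaded second divider: V_B = V_A × R4/(R3+R4) = 3.326 × 0.4750 = 1.580 V.

V_B ≈ 1.58 V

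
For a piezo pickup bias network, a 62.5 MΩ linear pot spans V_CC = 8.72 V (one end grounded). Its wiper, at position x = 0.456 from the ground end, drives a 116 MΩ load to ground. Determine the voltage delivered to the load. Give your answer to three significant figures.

V_out ≈ 3.51 V

Lower segment x·R_p = 28.50 MΩ; upper segment (1−x)·R_p = 34.00 MΩ.
R_L loads the lower segment: effective lower R = 22.88 MΩ.
Loaded-divider output: V_out = 8.72 × 0.4022 = 3.508 V.
(Unloaded: V_out = x·V_CC = 3.98 V.)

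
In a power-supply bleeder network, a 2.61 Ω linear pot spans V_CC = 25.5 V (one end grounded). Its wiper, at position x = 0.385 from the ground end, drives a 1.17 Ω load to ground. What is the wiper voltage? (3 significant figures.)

V_out ≈ 6.42 V

Split the track: R_lower = x·R_p = 1.005 Ω, R_upper = (1−x)·R_p = 1.605 Ω.
R_L loads the lower segment: effective lower R = 0.5406 Ω.
Then V_out = V_CC · 0.5406/(1.605 + 0.5406) = 6.424 V.
(Unloaded: V_out = x·V_CC = 9.82 V.)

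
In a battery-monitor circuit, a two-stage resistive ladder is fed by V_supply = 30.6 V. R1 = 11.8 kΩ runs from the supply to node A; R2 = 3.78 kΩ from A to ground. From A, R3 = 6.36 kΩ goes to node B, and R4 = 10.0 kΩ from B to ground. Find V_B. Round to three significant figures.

V_B ≈ 3.86 V

The second stage (R3 + R4 = 16.36 kΩ) loads node A in parallel with R2.
R2 ‖ (R3+R4) = 3.071 kΩ.
So V_A = 30.6 × 0.2065 = 6.318 V.
Stage 2 is unloaded, so V_B = V_A · R4/(R3+R4) = 6.318 × 10.0/16.36 = 3.862 V.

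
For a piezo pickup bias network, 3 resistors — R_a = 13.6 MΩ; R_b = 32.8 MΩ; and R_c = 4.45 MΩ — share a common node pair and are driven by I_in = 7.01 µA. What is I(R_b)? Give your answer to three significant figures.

Conductances: ΣG = 1/13.6 + 1/32.8 + 1/4.45 = 0.3287 (1/MΩ).
R_b takes the fraction G_k/ΣG = 0.03049/0.3287 = 0.09274, so I = 7.01 × 0.09274 = 0.6501 µA.

I ≈ 0.650 µA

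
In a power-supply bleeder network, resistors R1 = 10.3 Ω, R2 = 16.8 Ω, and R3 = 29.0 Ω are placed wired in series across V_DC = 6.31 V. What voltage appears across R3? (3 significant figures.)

V ≈ 3.26 V

Total series resistance ΣR = 10.3 + 16.8 + 29.0 = 56.10 Ω.
By the voltage-divider rule, V = 6.31 × 29.00/56.10 = 3.262 V.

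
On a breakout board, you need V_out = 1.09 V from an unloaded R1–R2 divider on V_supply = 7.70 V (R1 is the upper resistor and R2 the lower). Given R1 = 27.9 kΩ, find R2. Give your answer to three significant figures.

Required fraction k = V_out/V_supply = 0.1416.
R2 = R1 · 0.1416/(1 − 0.1416) = 4.601 kΩ.

R2 ≈ 4.60 kΩ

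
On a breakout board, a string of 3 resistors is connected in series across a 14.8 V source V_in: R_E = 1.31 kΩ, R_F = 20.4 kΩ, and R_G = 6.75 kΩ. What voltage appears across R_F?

V ≈ 10.6 V

Total series resistance ΣR = 1.31 + 20.4 + 6.75 = 28.46 kΩ.
Voltage divider: V = V_in · (20.40 / 28.46) = 14.8 × 0.7168 = 10.61 V.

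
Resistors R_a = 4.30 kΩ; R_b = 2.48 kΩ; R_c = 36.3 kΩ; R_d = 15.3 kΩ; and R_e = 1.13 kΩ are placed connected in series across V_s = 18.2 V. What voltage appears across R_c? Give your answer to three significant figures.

Series total: ΣR = 4.30 + 2.48 + 36.3 + 15.3 + 1.13 = 59.51 kΩ.
Voltage divider: V = V_s · (36.30 / 59.51) = 18.2 × 0.6100 = 11.10 V.

V ≈ 11.1 V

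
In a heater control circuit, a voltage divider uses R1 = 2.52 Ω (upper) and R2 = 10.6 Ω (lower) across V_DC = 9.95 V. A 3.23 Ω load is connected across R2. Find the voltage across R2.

V_out ≈ 4.93 V

The load sits in parallel with R2, giving an effective lower resistance R2' = R2·R_L/(R2+R_L) = 2.476 Ω.
Voltage divider with the loaded lower leg: V_out = 9.95 × 2.476/(2.52 + 2.476) = 9.95 × 0.4956 = 4.931 V.
(Unloaded it would be 8.04 V; the load pulls it down.)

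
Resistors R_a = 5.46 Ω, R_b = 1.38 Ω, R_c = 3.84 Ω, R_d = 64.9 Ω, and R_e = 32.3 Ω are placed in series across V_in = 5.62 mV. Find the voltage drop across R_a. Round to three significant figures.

Total series resistance ΣR = 5.46 + 1.38 + 3.84 + 64.9 + 32.3 = 107.9 Ω.
By the voltage-divider rule, V = 5.62 × 5.460/107.9 = 0.2844 mV.

V ≈ 0.284 mV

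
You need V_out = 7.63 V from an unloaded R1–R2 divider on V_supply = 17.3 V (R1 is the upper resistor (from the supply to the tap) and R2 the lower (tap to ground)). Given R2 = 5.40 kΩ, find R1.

R1 ≈ 6.84 kΩ

The divider ratio is R2/(R1+R2) = 7.63/17.3 = 0.4410.
So R1 = R2 · (V_supply/V_out − 1) = 5.40 × (17.3/7.63 − 1) = 5.40 × 1.267 = 6.844 kΩ.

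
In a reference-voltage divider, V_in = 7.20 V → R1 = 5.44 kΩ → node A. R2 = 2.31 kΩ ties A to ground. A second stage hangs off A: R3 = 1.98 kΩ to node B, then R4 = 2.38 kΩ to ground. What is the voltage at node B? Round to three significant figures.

The second stage (R3 + R4 = 4.360 kΩ) loads node A in parallel with R2.
R2 ‖ (R3+R4) = 1.510 kΩ.
V_A = 7.20 × 1.510/(5.44 + 1.510) = 1.564 V.
Stage 2 is unloaded, so V_B = V_A · R4/(R3+R4) = 1.564 × 2.38/4.360 = 0.8539 V.

V_B ≈ 0.854 V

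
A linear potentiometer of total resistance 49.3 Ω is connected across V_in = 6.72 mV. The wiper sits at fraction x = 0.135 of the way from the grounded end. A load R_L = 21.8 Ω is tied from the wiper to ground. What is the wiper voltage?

V_out ≈ 0.718 mV

Split the track: R_lower = x·R_p = 6.655 Ω, R_upper = (1−x)·R_p = 42.64 Ω.
(x·R_p) ‖ R_L = 5.099 Ω.
V_out = 6.72 × 5.099/(42.64 + 5.099) = 0.7177 mV.
(Unloaded: V_out = x·V_in = 0.907 mV.)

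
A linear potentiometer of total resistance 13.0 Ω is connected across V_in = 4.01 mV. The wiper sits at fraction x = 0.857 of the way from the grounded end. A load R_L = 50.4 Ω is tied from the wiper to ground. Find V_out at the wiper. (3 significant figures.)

The pot divides into 1.859 Ω above the wiper and 11.14 Ω below.
Lower segment in parallel with the load: 11.14 ‖ 50.4 = 9.124 Ω.
V_out = 4.01 × 9.124/(1.859 + 9.124) = 3.331 mV.

V_out ≈ 3.33 mV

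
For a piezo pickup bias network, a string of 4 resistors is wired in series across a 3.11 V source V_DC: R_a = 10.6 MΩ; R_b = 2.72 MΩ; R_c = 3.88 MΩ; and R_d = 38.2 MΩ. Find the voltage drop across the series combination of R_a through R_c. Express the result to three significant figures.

V ≈ 0.966 V

Total series resistance ΣR = 10.6 + 2.72 + 3.88 + 38.2 = 55.40 MΩ.
R_{R_a..R_c} = 10.6 + 2.72 + 3.88 = 17.20 MΩ.
Voltage divider: V = V_DC · (17.20 / 55.40) = 3.11 × 0.3105 = 0.9656 V.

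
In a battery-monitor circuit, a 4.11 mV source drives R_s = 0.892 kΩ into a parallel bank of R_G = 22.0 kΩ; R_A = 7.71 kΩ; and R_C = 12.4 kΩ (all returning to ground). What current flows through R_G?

I ≈ 0.152 µA

Parallel bank: R_p = 1/(1/22.0 + 1/7.71 + 1/12.4) = 3.909 kΩ.
Node voltage V_A = V_DC · R_p/(R_s + R_p) = 4.11 × 0.8142 = 3.346 mV.
Branch current I = V_A/R_G = 3.346/22.0 = 0.1521 µA.
(Check via current divider: I_total = 0.8560 µA; share G_k/ΣG = 0.1777 → same result.)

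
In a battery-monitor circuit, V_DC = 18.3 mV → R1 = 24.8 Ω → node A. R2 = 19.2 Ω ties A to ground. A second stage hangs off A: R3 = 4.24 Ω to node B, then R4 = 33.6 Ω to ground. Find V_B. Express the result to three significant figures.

V_B ≈ 5.51 mV

The second stage (R3 + R4 = 37.84 Ω) loads node A in parallel with R2.
Effective lower resistance at A: R2 ‖ 37.84 = 12.74 Ω.
So V_A = 18.3 × 0.3393 = 6.210 mV.
V_B = V_A × 0.8879 = 5.514 mV.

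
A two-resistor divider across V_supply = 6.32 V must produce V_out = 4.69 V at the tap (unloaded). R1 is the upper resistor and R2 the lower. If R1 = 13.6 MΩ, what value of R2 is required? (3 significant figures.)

R2 ≈ 39.1 MΩ

Required fraction k = V_out/V_supply = 0.7421.
So R2 = R1 · V_out/(V_supply − V_out) = 13.6 × 4.69/(6.32 − 4.69) = 13.6 × 2.877 = 39.13 MΩ.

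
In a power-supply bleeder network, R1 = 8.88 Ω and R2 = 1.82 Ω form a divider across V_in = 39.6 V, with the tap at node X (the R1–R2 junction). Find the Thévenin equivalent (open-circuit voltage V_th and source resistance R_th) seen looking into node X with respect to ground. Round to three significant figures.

V_th ≈ 6.74 V, R_th ≈ 1.51 Ω

Open-circuit (no load on X): V_th = V_in · R2/(R1 + R2) = 39.6 × 1.82/(8.880 + 1.82) = 6.736 V.
Looking into X with the source shorted: R_th = R1·R2/(R1+R2) = 8.880 × 1.82/10.70 = 1.510 Ω.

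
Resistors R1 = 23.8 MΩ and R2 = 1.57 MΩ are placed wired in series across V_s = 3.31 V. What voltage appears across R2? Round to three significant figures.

Series total: ΣR = 23.8 + 1.57 = 25.37 MΩ.
V = V_s · R/ΣR = 3.31 × 0.06188 = 0.2048 V.

V ≈ 0.205 V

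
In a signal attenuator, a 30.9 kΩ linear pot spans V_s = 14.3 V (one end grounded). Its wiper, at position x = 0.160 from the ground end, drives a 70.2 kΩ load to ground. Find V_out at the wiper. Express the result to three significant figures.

V_out ≈ 2.16 V

The pot divides into 25.96 kΩ above the wiper and 4.944 kΩ below.
R_L loads the lower segment: effective lower R = 4.619 kΩ.
Loaded-divider output: V_out = 14.3 × 0.1511 = 2.160 V.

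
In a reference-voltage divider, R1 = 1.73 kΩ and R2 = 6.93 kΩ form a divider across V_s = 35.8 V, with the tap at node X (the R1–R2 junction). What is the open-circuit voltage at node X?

V_th is the unloaded tap voltage: V_s · R2/(R1+R2) = 35.8 × 0.8002 = 28.65 V.

V_th ≈ 28.6 V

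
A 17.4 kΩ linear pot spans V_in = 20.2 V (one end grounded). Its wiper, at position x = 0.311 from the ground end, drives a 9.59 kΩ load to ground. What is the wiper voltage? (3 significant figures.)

V_out ≈ 4.52 V

The pot divides into 11.99 kΩ above the wiper and 5.411 kΩ below.
Lower segment in parallel with the load: 5.411 ‖ 9.59 = 3.459 kΩ.
V_out = 20.2 × 3.459/(11.99 + 3.459) = 4.524 V.
(Unloaded: V_out = x·V_in = 6.28 V.)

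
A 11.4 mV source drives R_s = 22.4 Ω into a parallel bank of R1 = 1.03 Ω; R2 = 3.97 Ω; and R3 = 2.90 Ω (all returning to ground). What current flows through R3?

Equivalent of the parallel group: R_p = 0.6379 Ω.
V_A = 11.4 × 0.6379/23.04 = 0.3157 mV.
I(R3) = V_A / R3 = 0.3157/2.90 = 0.1089 mA.

I ≈ 0.109 mA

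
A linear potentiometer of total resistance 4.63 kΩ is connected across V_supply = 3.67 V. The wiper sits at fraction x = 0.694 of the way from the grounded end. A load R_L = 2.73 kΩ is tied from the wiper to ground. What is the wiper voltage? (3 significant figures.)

The pot divides into 1.417 kΩ above the wiper and 3.213 kΩ below.
Lower segment in parallel with the load: 3.213 ‖ 2.73 = 1.476 kΩ.
Loaded-divider output: V_out = 3.67 × 0.5102 = 1.873 V.

V_out ≈ 1.87 V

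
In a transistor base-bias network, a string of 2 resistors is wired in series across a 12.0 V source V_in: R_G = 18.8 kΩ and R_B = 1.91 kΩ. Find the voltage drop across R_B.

V ≈ 1.11 V

Total series resistance ΣR = 18.8 + 1.91 = 20.71 kΩ.
V = V_in · R/ΣR = 12.0 × 0.09223 = 1.107 V.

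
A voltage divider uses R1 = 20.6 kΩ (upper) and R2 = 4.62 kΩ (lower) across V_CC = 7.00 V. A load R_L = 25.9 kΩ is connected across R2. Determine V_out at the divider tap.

First combine the lower leg with the load: R2 ‖ R_L = 3.921 kΩ.
Now apply the divider: V_out = 7.00 × 0.1599 = 1.119 V.

V_out ≈ 1.12 V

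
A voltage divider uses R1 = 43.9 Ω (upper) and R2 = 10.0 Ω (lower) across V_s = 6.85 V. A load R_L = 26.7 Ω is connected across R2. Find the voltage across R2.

V_out ≈ 0.974 V

R2 ‖ R_L = (10.0 × 26.7)/(10.0 + 26.7) = 7.275 Ω.
Then V_out = V_s · R2'/(R1 + R2') = 6.85 × 7.275/51.18 = 0.9738 V.
(Unloaded it would be 1.27 V; the load pulls it down.)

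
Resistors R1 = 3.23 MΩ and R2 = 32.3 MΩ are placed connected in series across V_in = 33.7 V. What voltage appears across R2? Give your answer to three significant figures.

ΣR = 3.23 + 32.3 = 35.53 MΩ.
Voltage divider: V = V_in · (32.30 / 35.53) = 33.7 × 0.9091 = 30.64 V.

V ≈ 30.6 V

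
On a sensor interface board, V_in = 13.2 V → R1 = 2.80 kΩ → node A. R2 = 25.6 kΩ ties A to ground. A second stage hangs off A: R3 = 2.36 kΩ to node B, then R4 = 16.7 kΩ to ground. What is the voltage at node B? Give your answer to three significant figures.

V_B ≈ 9.21 V

The second stage (R3 + R4 = 19.06 kΩ) loads node A in parallel with R2.
R2 ‖ (R3+R4) = 10.93 kΩ.
First divider: V_A = V_in · 10.93/(2.80 + 10.93) = 10.51 V.
Then the unloaded second divider: V_B = V_A × R4/(R3+R4) = 10.51 × 0.8762 = 9.206 V.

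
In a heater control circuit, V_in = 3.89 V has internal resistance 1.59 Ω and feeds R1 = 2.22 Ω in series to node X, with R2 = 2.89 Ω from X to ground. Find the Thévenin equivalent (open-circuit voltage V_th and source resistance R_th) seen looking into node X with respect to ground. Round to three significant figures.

V_th ≈ 1.68 V, R_th ≈ 1.64 Ω

R1' = 1.59 + 2.22 = 3.810 Ω (source resistance + R1).
With X open, the divider is unloaded: V_th = 3.89 × 2.89/6.700 = 1.678 V.
Looking into X with the source shorted: R_th = R1'·R2/(R1'+R2) = 3.810 × 2.89/6.700 = 1.643 Ω.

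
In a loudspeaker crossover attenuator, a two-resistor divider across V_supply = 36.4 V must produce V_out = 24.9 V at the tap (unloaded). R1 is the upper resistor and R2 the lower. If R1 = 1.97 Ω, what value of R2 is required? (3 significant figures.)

R2 ≈ 4.27 Ω

V_out/V_supply = R2/(R1+R2) = 0.6841.
So R2 = R1 · V_out/(V_supply − V_out) = 1.97 × 24.9/(36.4 − 24.9) = 1.97 × 2.165 = 4.265 Ω.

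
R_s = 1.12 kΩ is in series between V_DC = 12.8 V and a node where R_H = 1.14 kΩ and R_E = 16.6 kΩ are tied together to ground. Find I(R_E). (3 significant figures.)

Parallel bank: R_p = 1/(1/1.14 + 1/16.6) = 1.067 kΩ.
Node voltage V_A = V_DC · R_p/(R_s + R_p) = 12.8 × 0.4878 = 6.244 V.
I(R_E) = V_A / R_E = 6.244/16.6 = 0.3762 mA.

I ≈ 0.376 mA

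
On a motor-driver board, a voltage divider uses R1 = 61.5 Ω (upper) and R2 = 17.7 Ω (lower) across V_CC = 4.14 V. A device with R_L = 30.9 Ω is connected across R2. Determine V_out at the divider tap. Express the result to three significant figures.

V_out ≈ 0.640 V

The load sits in parallel with R2, giving an effective lower resistance R2' = R2·R_L/(R2+R_L) = 11.25 Ω.
Then V_out = V_CC · R2'/(R1 + R2') = 4.14 × 11.25/72.75 = 0.6404 V.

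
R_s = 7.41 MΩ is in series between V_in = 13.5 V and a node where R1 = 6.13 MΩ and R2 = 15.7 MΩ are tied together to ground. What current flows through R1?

Equivalent of the parallel group: R_p = 4.409 MΩ.
V_A by voltage divider: V_A = 13.5 × 4.409/(7.41 + 4.409) = 5.036 V.
I(R1) = V_A / R1 = 5.036/6.13 = 0.8215 µA.

I ≈ 0.822 µA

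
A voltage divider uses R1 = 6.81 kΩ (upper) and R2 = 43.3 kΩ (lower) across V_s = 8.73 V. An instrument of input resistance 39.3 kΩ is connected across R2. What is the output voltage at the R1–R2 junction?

First combine the lower leg with the load: R2 ‖ R_L = 20.60 kΩ.
Voltage divider with the loaded lower leg: V_out = 8.73 × 20.60/(6.81 + 20.60) = 8.73 × 0.7516 = 6.561 V.
(Unloaded it would be 7.54 V; the load pulls it down.)

V_out ≈ 6.56 V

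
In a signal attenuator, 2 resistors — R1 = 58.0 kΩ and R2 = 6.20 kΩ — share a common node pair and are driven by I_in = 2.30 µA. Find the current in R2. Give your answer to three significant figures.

I ≈ 2.08 µA

For two parallel branches, I_k = I_in · (other R)/(sum of R).
So I = 2.30 × 58.0/64.20 = 2.078 µA.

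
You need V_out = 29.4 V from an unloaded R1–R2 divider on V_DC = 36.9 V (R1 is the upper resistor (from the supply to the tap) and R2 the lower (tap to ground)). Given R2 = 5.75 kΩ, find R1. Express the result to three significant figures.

Required fraction k = V_out/V_DC = 0.7967.
Rearranging, R1 = R2·(1−k)/k = 5.75 × 0.2551 = 1.467 kΩ.

R1 ≈ 1.47 kΩ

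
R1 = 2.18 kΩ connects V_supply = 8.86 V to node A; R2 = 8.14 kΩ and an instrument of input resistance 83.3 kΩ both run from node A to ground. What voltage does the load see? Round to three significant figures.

V_out ≈ 6.85 V

First combine the lower leg with the load: R2 ‖ R_L = 7.415 kΩ.
Now apply the divider: V_out = 8.86 × 0.7728 = 6.847 V.
(Unloaded it would be 6.99 V; the load pulls it down.)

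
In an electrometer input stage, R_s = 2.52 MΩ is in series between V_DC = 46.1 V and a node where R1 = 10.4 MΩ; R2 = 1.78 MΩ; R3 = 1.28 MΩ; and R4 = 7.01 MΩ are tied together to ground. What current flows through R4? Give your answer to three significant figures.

Equivalent of the parallel group: R_p = 0.6322 MΩ.
Node voltage V_A = V_DC · R_p/(R_s + R_p) = 46.1 × 0.2006 = 9.245 V.
I(R4) = V_A / R4 = 9.245/7.01 = 1.319 µA.

I ≈ 1.32 µA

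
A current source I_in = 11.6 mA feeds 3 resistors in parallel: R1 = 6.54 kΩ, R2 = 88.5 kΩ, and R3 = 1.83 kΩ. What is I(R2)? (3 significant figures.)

I ≈ 0.184 mA

ΣG = 1/6.54 + 1/88.5 + 1/1.83 = 0.7107.
Current divider: I(R2) = I_in · G_k/ΣG = 11.6 × (0.01130/0.7107) = 11.6 × 0.01590 = 0.1844 mA.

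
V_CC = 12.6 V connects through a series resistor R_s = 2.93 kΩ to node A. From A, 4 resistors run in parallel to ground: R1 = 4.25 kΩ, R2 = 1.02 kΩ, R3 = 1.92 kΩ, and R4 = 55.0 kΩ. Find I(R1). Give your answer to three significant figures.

Combine the parallel branches: R_p = (1/4.25 + 1/1.02 + 1/1.92 + 1/55.0)⁻¹ = 0.5699 kΩ.
V_A = 12.6 × 0.5699/3.500 = 2.052 V.
I(R1) = V_A / R1 = 2.052/4.25 = 0.4828 mA.

I ≈ 0.483 mA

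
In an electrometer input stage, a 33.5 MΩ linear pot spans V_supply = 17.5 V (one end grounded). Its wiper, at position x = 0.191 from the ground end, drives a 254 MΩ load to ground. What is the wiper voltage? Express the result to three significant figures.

Split the track: R_lower = x·R_p = 6.399 MΩ, R_upper = (1−x)·R_p = 27.10 MΩ.
R_L loads the lower segment: effective lower R = 6.241 MΩ.
Loaded-divider output: V_out = 17.5 × 0.1872 = 3.276 V.

V_out ≈ 3.28 V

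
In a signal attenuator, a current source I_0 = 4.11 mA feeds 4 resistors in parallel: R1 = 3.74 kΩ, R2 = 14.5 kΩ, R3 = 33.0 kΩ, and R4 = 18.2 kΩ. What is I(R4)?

I ≈ 0.536 mA

Conductances: ΣG = 1/3.74 + 1/14.5 + 1/33.0 + 1/18.2 = 0.4216 (1/kΩ).
Current divider: I(R4) = I_0 · G_k/ΣG = 4.11 × (0.05495/0.4216) = 4.11 × 0.1303 = 0.5356 mA.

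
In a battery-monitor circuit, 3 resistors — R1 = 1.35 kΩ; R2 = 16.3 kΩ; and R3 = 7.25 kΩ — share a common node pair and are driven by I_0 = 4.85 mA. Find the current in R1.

I ≈ 3.82 mA

Total conductance ΣG = 1/1.35 + 1/16.3 + 1/7.25 = 0.9400 (units of 1/kΩ).
Current divider: I(R1) = I_0 · G_k/ΣG = 4.85 × (0.7407/0.9400) = 4.85 × 0.7880 = 3.822 mA.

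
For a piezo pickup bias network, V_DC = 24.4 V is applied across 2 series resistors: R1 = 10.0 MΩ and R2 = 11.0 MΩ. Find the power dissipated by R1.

P ≈ 13.5 µW

ΣR = 21.00 MΩ → I = 24.4/21.00 = 1.162 µA.
V(R1) = I·R = 11.62 V; P = V·I = 11.62 × 1.162 = 13.50 µW.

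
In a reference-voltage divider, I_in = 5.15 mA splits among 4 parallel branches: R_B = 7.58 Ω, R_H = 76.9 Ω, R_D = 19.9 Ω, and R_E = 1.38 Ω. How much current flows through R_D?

ΣG = 1/7.58 + 1/76.9 + 1/19.9 + 1/1.38 = 0.9198.
Current divider: I(R_D) = I_in · G_k/ΣG = 5.15 × (0.05025/0.9198) = 5.15 × 0.05463 = 0.2814 mA.

I ≈ 0.281 mA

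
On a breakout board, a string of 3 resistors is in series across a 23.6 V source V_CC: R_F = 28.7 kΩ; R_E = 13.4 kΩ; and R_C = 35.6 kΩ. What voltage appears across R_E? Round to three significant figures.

V ≈ 4.07 V

Series total: ΣR = 28.7 + 13.4 + 35.6 = 77.70 kΩ.
Voltage divider: V = V_CC · (13.40 / 77.70) = 23.6 × 0.1725 = 4.070 V.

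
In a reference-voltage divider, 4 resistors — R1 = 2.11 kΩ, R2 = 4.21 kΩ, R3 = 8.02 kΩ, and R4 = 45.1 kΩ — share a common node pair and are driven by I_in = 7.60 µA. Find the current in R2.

I ≈ 2.10 µA

Conductances: ΣG = 1/2.11 + 1/4.21 + 1/8.02 + 1/45.1 = 0.8583 (1/kΩ).
By the current-divider rule, I = I_in · G_k/ΣG = 7.60 × 0.2767 = 2.103 µA.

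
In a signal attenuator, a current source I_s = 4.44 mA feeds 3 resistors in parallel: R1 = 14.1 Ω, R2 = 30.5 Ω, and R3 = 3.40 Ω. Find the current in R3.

I ≈ 3.28 mA

Conductances: ΣG = 1/14.1 + 1/30.5 + 1/3.40 = 0.3978 (1/Ω).
Current divider: I(R3) = I_s · G_k/ΣG = 4.44 × (0.2941/0.3978) = 4.44 × 0.7393 = 3.283 mA.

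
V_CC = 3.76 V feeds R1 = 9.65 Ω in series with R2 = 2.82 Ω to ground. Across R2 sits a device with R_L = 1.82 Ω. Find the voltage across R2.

The load sits in parallel with R2, giving an effective lower resistance R2' = R2·R_L/(R2+R_L) = 1.106 Ω.
Then V_out = V_CC · R2'/(R1 + R2') = 3.76 × 1.106/10.76 = 0.3867 V.

V_out ≈ 0.387 V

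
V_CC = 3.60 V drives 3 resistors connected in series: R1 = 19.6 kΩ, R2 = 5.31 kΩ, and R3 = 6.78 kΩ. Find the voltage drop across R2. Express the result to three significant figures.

ΣR = 19.6 + 5.31 + 6.78 = 31.69 kΩ.
V = V_CC · R/ΣR = 3.60 × 0.1676 = 0.6032 V.

V ≈ 0.603 V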